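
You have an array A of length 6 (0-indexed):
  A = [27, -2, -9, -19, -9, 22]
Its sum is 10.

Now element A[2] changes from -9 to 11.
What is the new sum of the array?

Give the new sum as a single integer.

Old value at index 2: -9
New value at index 2: 11
Delta = 11 - -9 = 20
New sum = old_sum + delta = 10 + (20) = 30

Answer: 30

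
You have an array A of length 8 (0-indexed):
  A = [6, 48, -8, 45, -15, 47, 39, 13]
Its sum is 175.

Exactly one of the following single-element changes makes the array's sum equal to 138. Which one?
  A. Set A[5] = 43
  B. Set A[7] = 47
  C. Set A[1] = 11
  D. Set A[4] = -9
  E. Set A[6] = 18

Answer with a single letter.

Option A: A[5] 47->43, delta=-4, new_sum=175+(-4)=171
Option B: A[7] 13->47, delta=34, new_sum=175+(34)=209
Option C: A[1] 48->11, delta=-37, new_sum=175+(-37)=138 <-- matches target
Option D: A[4] -15->-9, delta=6, new_sum=175+(6)=181
Option E: A[6] 39->18, delta=-21, new_sum=175+(-21)=154

Answer: C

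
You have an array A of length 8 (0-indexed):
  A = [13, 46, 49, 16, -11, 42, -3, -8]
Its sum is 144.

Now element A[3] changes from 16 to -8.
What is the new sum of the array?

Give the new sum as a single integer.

Answer: 120

Derivation:
Old value at index 3: 16
New value at index 3: -8
Delta = -8 - 16 = -24
New sum = old_sum + delta = 144 + (-24) = 120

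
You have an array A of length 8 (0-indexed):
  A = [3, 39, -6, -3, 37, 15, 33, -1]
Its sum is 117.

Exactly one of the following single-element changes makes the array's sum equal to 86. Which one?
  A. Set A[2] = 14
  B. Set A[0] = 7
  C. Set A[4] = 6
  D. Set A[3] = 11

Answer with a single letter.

Option A: A[2] -6->14, delta=20, new_sum=117+(20)=137
Option B: A[0] 3->7, delta=4, new_sum=117+(4)=121
Option C: A[4] 37->6, delta=-31, new_sum=117+(-31)=86 <-- matches target
Option D: A[3] -3->11, delta=14, new_sum=117+(14)=131

Answer: C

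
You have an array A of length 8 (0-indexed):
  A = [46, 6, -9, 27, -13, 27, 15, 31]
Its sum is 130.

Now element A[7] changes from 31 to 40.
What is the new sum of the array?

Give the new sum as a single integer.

Answer: 139

Derivation:
Old value at index 7: 31
New value at index 7: 40
Delta = 40 - 31 = 9
New sum = old_sum + delta = 130 + (9) = 139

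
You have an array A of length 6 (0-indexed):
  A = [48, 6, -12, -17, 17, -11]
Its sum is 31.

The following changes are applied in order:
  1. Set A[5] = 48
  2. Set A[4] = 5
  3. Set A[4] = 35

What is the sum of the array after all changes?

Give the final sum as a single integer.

Initial sum: 31
Change 1: A[5] -11 -> 48, delta = 59, sum = 90
Change 2: A[4] 17 -> 5, delta = -12, sum = 78
Change 3: A[4] 5 -> 35, delta = 30, sum = 108

Answer: 108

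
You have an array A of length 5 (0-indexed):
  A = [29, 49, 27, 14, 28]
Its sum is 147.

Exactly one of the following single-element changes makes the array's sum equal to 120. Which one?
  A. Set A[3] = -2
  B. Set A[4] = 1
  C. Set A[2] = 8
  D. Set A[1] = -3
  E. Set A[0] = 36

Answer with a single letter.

Answer: B

Derivation:
Option A: A[3] 14->-2, delta=-16, new_sum=147+(-16)=131
Option B: A[4] 28->1, delta=-27, new_sum=147+(-27)=120 <-- matches target
Option C: A[2] 27->8, delta=-19, new_sum=147+(-19)=128
Option D: A[1] 49->-3, delta=-52, new_sum=147+(-52)=95
Option E: A[0] 29->36, delta=7, new_sum=147+(7)=154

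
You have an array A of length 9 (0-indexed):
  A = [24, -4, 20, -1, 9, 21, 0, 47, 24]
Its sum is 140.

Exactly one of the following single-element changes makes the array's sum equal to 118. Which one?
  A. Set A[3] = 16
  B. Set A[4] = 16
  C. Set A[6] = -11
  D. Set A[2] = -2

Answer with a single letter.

Answer: D

Derivation:
Option A: A[3] -1->16, delta=17, new_sum=140+(17)=157
Option B: A[4] 9->16, delta=7, new_sum=140+(7)=147
Option C: A[6] 0->-11, delta=-11, new_sum=140+(-11)=129
Option D: A[2] 20->-2, delta=-22, new_sum=140+(-22)=118 <-- matches target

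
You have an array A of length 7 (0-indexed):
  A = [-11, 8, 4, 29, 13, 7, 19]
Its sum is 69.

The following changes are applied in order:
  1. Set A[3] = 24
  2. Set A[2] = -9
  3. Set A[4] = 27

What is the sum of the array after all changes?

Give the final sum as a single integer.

Answer: 65

Derivation:
Initial sum: 69
Change 1: A[3] 29 -> 24, delta = -5, sum = 64
Change 2: A[2] 4 -> -9, delta = -13, sum = 51
Change 3: A[4] 13 -> 27, delta = 14, sum = 65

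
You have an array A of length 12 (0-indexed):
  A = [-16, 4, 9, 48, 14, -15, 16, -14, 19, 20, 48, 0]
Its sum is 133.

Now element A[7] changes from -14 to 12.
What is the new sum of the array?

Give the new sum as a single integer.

Old value at index 7: -14
New value at index 7: 12
Delta = 12 - -14 = 26
New sum = old_sum + delta = 133 + (26) = 159

Answer: 159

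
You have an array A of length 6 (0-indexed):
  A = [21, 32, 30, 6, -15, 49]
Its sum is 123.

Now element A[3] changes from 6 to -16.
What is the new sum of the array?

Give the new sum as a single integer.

Answer: 101

Derivation:
Old value at index 3: 6
New value at index 3: -16
Delta = -16 - 6 = -22
New sum = old_sum + delta = 123 + (-22) = 101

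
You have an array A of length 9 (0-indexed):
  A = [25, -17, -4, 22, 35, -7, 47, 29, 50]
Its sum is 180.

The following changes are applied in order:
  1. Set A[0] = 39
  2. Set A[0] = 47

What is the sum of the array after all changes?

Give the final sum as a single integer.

Answer: 202

Derivation:
Initial sum: 180
Change 1: A[0] 25 -> 39, delta = 14, sum = 194
Change 2: A[0] 39 -> 47, delta = 8, sum = 202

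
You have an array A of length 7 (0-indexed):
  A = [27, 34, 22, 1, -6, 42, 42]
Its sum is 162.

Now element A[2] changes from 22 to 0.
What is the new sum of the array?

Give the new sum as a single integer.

Old value at index 2: 22
New value at index 2: 0
Delta = 0 - 22 = -22
New sum = old_sum + delta = 162 + (-22) = 140

Answer: 140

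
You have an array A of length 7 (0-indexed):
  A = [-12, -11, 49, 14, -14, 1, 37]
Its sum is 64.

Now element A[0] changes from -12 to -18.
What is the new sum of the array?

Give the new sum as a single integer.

Old value at index 0: -12
New value at index 0: -18
Delta = -18 - -12 = -6
New sum = old_sum + delta = 64 + (-6) = 58

Answer: 58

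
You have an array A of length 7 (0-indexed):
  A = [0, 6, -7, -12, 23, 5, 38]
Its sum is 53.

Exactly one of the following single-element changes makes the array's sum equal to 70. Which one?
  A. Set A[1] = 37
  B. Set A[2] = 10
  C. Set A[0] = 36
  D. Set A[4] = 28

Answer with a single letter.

Answer: B

Derivation:
Option A: A[1] 6->37, delta=31, new_sum=53+(31)=84
Option B: A[2] -7->10, delta=17, new_sum=53+(17)=70 <-- matches target
Option C: A[0] 0->36, delta=36, new_sum=53+(36)=89
Option D: A[4] 23->28, delta=5, new_sum=53+(5)=58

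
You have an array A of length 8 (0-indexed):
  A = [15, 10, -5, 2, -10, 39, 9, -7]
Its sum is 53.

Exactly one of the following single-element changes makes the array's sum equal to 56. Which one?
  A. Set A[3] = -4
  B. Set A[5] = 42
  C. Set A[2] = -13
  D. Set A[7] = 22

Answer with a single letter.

Answer: B

Derivation:
Option A: A[3] 2->-4, delta=-6, new_sum=53+(-6)=47
Option B: A[5] 39->42, delta=3, new_sum=53+(3)=56 <-- matches target
Option C: A[2] -5->-13, delta=-8, new_sum=53+(-8)=45
Option D: A[7] -7->22, delta=29, new_sum=53+(29)=82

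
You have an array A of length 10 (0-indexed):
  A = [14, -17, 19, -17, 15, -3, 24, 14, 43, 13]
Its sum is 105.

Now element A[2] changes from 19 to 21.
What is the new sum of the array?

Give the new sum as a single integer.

Answer: 107

Derivation:
Old value at index 2: 19
New value at index 2: 21
Delta = 21 - 19 = 2
New sum = old_sum + delta = 105 + (2) = 107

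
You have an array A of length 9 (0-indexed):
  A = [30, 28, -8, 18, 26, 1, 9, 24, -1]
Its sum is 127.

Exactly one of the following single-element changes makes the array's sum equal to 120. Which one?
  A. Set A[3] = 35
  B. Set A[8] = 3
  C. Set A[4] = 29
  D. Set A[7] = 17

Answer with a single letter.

Answer: D

Derivation:
Option A: A[3] 18->35, delta=17, new_sum=127+(17)=144
Option B: A[8] -1->3, delta=4, new_sum=127+(4)=131
Option C: A[4] 26->29, delta=3, new_sum=127+(3)=130
Option D: A[7] 24->17, delta=-7, new_sum=127+(-7)=120 <-- matches target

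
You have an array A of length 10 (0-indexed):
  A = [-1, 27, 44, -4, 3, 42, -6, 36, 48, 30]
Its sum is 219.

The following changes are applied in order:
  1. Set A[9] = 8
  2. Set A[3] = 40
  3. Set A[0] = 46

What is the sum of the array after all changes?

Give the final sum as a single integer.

Answer: 288

Derivation:
Initial sum: 219
Change 1: A[9] 30 -> 8, delta = -22, sum = 197
Change 2: A[3] -4 -> 40, delta = 44, sum = 241
Change 3: A[0] -1 -> 46, delta = 47, sum = 288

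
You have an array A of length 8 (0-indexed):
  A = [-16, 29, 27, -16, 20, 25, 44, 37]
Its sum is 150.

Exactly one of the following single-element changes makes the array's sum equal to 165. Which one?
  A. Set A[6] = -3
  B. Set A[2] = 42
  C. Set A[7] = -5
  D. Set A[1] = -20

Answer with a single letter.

Option A: A[6] 44->-3, delta=-47, new_sum=150+(-47)=103
Option B: A[2] 27->42, delta=15, new_sum=150+(15)=165 <-- matches target
Option C: A[7] 37->-5, delta=-42, new_sum=150+(-42)=108
Option D: A[1] 29->-20, delta=-49, new_sum=150+(-49)=101

Answer: B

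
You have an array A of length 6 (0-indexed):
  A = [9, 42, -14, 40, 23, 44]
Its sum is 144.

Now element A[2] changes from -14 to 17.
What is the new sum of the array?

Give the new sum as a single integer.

Old value at index 2: -14
New value at index 2: 17
Delta = 17 - -14 = 31
New sum = old_sum + delta = 144 + (31) = 175

Answer: 175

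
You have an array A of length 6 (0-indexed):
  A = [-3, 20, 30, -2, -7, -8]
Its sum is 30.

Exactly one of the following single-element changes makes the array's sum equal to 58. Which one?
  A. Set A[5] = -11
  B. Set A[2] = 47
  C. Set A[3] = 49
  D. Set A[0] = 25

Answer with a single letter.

Answer: D

Derivation:
Option A: A[5] -8->-11, delta=-3, new_sum=30+(-3)=27
Option B: A[2] 30->47, delta=17, new_sum=30+(17)=47
Option C: A[3] -2->49, delta=51, new_sum=30+(51)=81
Option D: A[0] -3->25, delta=28, new_sum=30+(28)=58 <-- matches target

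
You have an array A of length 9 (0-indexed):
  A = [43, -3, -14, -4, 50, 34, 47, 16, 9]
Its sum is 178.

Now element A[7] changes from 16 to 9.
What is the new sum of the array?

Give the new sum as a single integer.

Old value at index 7: 16
New value at index 7: 9
Delta = 9 - 16 = -7
New sum = old_sum + delta = 178 + (-7) = 171

Answer: 171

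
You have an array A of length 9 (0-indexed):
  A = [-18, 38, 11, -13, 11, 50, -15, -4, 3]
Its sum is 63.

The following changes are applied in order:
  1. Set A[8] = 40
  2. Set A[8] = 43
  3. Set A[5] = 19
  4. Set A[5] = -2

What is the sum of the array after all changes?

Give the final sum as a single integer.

Initial sum: 63
Change 1: A[8] 3 -> 40, delta = 37, sum = 100
Change 2: A[8] 40 -> 43, delta = 3, sum = 103
Change 3: A[5] 50 -> 19, delta = -31, sum = 72
Change 4: A[5] 19 -> -2, delta = -21, sum = 51

Answer: 51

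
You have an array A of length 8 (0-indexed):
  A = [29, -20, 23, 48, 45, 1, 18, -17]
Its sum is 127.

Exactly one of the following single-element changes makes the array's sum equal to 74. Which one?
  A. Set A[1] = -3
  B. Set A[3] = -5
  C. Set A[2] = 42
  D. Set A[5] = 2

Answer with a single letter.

Option A: A[1] -20->-3, delta=17, new_sum=127+(17)=144
Option B: A[3] 48->-5, delta=-53, new_sum=127+(-53)=74 <-- matches target
Option C: A[2] 23->42, delta=19, new_sum=127+(19)=146
Option D: A[5] 1->2, delta=1, new_sum=127+(1)=128

Answer: B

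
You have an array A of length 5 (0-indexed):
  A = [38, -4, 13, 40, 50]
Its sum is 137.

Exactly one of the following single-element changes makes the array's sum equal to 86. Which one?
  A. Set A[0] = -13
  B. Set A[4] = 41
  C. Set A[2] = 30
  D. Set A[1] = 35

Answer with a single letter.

Answer: A

Derivation:
Option A: A[0] 38->-13, delta=-51, new_sum=137+(-51)=86 <-- matches target
Option B: A[4] 50->41, delta=-9, new_sum=137+(-9)=128
Option C: A[2] 13->30, delta=17, new_sum=137+(17)=154
Option D: A[1] -4->35, delta=39, new_sum=137+(39)=176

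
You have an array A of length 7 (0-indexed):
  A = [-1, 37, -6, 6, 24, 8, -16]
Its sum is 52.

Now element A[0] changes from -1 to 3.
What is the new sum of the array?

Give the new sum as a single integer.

Answer: 56

Derivation:
Old value at index 0: -1
New value at index 0: 3
Delta = 3 - -1 = 4
New sum = old_sum + delta = 52 + (4) = 56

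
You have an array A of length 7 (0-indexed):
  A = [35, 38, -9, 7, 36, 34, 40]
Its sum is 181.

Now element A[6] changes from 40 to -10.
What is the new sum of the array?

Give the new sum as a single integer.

Old value at index 6: 40
New value at index 6: -10
Delta = -10 - 40 = -50
New sum = old_sum + delta = 181 + (-50) = 131

Answer: 131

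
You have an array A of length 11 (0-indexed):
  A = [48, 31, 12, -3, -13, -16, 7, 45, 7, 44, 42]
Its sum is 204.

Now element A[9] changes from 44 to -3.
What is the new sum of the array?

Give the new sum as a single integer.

Answer: 157

Derivation:
Old value at index 9: 44
New value at index 9: -3
Delta = -3 - 44 = -47
New sum = old_sum + delta = 204 + (-47) = 157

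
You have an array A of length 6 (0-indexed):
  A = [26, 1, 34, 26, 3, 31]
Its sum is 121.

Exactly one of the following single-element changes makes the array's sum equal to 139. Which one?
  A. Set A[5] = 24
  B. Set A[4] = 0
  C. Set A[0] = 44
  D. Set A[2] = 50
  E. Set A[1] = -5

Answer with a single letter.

Answer: C

Derivation:
Option A: A[5] 31->24, delta=-7, new_sum=121+(-7)=114
Option B: A[4] 3->0, delta=-3, new_sum=121+(-3)=118
Option C: A[0] 26->44, delta=18, new_sum=121+(18)=139 <-- matches target
Option D: A[2] 34->50, delta=16, new_sum=121+(16)=137
Option E: A[1] 1->-5, delta=-6, new_sum=121+(-6)=115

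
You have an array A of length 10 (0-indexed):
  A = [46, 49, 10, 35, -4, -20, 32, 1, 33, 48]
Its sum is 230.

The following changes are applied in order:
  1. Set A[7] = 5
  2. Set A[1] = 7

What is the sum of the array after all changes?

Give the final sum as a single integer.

Answer: 192

Derivation:
Initial sum: 230
Change 1: A[7] 1 -> 5, delta = 4, sum = 234
Change 2: A[1] 49 -> 7, delta = -42, sum = 192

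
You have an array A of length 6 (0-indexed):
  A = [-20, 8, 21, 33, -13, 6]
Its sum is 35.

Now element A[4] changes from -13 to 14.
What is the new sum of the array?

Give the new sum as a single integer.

Answer: 62

Derivation:
Old value at index 4: -13
New value at index 4: 14
Delta = 14 - -13 = 27
New sum = old_sum + delta = 35 + (27) = 62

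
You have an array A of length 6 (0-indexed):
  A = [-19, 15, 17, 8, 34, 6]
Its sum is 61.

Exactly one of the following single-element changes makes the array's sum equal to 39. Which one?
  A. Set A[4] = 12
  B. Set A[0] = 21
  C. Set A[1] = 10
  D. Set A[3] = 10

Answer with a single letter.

Option A: A[4] 34->12, delta=-22, new_sum=61+(-22)=39 <-- matches target
Option B: A[0] -19->21, delta=40, new_sum=61+(40)=101
Option C: A[1] 15->10, delta=-5, new_sum=61+(-5)=56
Option D: A[3] 8->10, delta=2, new_sum=61+(2)=63

Answer: A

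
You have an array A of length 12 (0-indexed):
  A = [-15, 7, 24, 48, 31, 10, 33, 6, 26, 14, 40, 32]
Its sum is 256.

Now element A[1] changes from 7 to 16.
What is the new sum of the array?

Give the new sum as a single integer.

Old value at index 1: 7
New value at index 1: 16
Delta = 16 - 7 = 9
New sum = old_sum + delta = 256 + (9) = 265

Answer: 265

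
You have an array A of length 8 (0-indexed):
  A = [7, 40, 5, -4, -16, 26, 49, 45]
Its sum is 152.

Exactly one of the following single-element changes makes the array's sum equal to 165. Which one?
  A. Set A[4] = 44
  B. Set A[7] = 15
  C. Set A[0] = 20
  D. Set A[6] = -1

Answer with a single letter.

Answer: C

Derivation:
Option A: A[4] -16->44, delta=60, new_sum=152+(60)=212
Option B: A[7] 45->15, delta=-30, new_sum=152+(-30)=122
Option C: A[0] 7->20, delta=13, new_sum=152+(13)=165 <-- matches target
Option D: A[6] 49->-1, delta=-50, new_sum=152+(-50)=102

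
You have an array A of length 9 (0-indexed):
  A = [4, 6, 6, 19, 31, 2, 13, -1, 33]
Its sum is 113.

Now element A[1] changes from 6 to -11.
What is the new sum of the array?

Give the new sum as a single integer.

Answer: 96

Derivation:
Old value at index 1: 6
New value at index 1: -11
Delta = -11 - 6 = -17
New sum = old_sum + delta = 113 + (-17) = 96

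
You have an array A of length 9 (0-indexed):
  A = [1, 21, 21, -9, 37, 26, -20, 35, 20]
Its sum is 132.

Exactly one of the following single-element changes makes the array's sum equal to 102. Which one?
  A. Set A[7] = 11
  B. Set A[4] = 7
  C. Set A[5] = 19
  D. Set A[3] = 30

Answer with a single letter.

Option A: A[7] 35->11, delta=-24, new_sum=132+(-24)=108
Option B: A[4] 37->7, delta=-30, new_sum=132+(-30)=102 <-- matches target
Option C: A[5] 26->19, delta=-7, new_sum=132+(-7)=125
Option D: A[3] -9->30, delta=39, new_sum=132+(39)=171

Answer: B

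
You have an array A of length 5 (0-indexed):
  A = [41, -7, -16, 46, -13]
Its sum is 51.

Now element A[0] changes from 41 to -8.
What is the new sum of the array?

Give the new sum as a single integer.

Answer: 2

Derivation:
Old value at index 0: 41
New value at index 0: -8
Delta = -8 - 41 = -49
New sum = old_sum + delta = 51 + (-49) = 2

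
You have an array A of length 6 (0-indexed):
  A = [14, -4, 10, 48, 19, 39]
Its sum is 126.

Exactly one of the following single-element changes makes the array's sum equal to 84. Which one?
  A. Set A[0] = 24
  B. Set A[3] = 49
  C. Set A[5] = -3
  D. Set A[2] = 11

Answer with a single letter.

Answer: C

Derivation:
Option A: A[0] 14->24, delta=10, new_sum=126+(10)=136
Option B: A[3] 48->49, delta=1, new_sum=126+(1)=127
Option C: A[5] 39->-3, delta=-42, new_sum=126+(-42)=84 <-- matches target
Option D: A[2] 10->11, delta=1, new_sum=126+(1)=127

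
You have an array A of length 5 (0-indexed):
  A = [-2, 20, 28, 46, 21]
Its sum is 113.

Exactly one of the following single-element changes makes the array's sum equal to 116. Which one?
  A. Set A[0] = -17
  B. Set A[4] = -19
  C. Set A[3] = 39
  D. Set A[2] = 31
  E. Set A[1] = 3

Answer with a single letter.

Answer: D

Derivation:
Option A: A[0] -2->-17, delta=-15, new_sum=113+(-15)=98
Option B: A[4] 21->-19, delta=-40, new_sum=113+(-40)=73
Option C: A[3] 46->39, delta=-7, new_sum=113+(-7)=106
Option D: A[2] 28->31, delta=3, new_sum=113+(3)=116 <-- matches target
Option E: A[1] 20->3, delta=-17, new_sum=113+(-17)=96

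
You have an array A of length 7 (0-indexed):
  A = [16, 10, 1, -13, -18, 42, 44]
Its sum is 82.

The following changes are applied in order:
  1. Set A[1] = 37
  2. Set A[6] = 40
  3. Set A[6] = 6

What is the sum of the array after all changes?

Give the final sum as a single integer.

Initial sum: 82
Change 1: A[1] 10 -> 37, delta = 27, sum = 109
Change 2: A[6] 44 -> 40, delta = -4, sum = 105
Change 3: A[6] 40 -> 6, delta = -34, sum = 71

Answer: 71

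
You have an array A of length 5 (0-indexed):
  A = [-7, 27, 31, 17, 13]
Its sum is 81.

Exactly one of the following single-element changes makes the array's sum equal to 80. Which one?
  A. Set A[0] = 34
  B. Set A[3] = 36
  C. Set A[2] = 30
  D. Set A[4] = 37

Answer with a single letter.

Answer: C

Derivation:
Option A: A[0] -7->34, delta=41, new_sum=81+(41)=122
Option B: A[3] 17->36, delta=19, new_sum=81+(19)=100
Option C: A[2] 31->30, delta=-1, new_sum=81+(-1)=80 <-- matches target
Option D: A[4] 13->37, delta=24, new_sum=81+(24)=105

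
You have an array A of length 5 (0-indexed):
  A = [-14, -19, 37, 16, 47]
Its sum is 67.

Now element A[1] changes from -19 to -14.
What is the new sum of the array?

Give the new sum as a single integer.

Answer: 72

Derivation:
Old value at index 1: -19
New value at index 1: -14
Delta = -14 - -19 = 5
New sum = old_sum + delta = 67 + (5) = 72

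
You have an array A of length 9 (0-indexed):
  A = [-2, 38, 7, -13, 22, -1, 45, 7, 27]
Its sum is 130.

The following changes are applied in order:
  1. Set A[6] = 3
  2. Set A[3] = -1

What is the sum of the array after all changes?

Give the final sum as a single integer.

Initial sum: 130
Change 1: A[6] 45 -> 3, delta = -42, sum = 88
Change 2: A[3] -13 -> -1, delta = 12, sum = 100

Answer: 100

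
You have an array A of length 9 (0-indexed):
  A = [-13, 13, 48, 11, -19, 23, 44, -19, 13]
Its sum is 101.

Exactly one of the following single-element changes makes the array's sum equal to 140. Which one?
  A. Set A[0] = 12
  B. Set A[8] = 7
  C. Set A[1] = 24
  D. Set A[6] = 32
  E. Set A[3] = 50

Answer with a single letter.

Answer: E

Derivation:
Option A: A[0] -13->12, delta=25, new_sum=101+(25)=126
Option B: A[8] 13->7, delta=-6, new_sum=101+(-6)=95
Option C: A[1] 13->24, delta=11, new_sum=101+(11)=112
Option D: A[6] 44->32, delta=-12, new_sum=101+(-12)=89
Option E: A[3] 11->50, delta=39, new_sum=101+(39)=140 <-- matches target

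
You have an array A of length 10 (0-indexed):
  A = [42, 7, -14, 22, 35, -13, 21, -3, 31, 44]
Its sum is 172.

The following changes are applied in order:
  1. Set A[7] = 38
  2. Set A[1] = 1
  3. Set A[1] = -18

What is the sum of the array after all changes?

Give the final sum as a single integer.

Answer: 188

Derivation:
Initial sum: 172
Change 1: A[7] -3 -> 38, delta = 41, sum = 213
Change 2: A[1] 7 -> 1, delta = -6, sum = 207
Change 3: A[1] 1 -> -18, delta = -19, sum = 188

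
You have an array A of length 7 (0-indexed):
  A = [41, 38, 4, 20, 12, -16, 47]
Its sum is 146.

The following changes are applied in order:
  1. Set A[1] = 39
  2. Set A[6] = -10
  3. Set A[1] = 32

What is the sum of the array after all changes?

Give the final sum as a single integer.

Answer: 83

Derivation:
Initial sum: 146
Change 1: A[1] 38 -> 39, delta = 1, sum = 147
Change 2: A[6] 47 -> -10, delta = -57, sum = 90
Change 3: A[1] 39 -> 32, delta = -7, sum = 83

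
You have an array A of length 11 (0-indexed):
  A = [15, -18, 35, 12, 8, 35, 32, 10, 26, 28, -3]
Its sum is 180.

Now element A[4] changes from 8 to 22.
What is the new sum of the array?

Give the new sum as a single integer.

Answer: 194

Derivation:
Old value at index 4: 8
New value at index 4: 22
Delta = 22 - 8 = 14
New sum = old_sum + delta = 180 + (14) = 194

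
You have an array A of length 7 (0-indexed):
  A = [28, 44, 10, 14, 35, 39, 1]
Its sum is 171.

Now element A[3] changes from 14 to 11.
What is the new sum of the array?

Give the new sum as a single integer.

Old value at index 3: 14
New value at index 3: 11
Delta = 11 - 14 = -3
New sum = old_sum + delta = 171 + (-3) = 168

Answer: 168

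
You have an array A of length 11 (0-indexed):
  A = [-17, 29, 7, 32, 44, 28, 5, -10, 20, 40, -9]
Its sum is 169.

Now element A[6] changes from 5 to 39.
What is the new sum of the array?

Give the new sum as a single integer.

Old value at index 6: 5
New value at index 6: 39
Delta = 39 - 5 = 34
New sum = old_sum + delta = 169 + (34) = 203

Answer: 203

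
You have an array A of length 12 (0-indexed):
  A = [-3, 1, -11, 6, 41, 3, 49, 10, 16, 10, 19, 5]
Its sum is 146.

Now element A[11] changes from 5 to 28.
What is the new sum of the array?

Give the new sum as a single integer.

Old value at index 11: 5
New value at index 11: 28
Delta = 28 - 5 = 23
New sum = old_sum + delta = 146 + (23) = 169

Answer: 169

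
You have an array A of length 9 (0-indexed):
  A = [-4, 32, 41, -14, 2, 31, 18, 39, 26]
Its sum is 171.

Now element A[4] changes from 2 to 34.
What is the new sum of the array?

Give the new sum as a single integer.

Answer: 203

Derivation:
Old value at index 4: 2
New value at index 4: 34
Delta = 34 - 2 = 32
New sum = old_sum + delta = 171 + (32) = 203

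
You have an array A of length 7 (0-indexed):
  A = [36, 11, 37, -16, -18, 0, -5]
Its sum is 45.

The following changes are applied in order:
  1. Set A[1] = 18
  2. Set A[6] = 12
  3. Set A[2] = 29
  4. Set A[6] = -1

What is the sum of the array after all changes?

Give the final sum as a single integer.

Answer: 48

Derivation:
Initial sum: 45
Change 1: A[1] 11 -> 18, delta = 7, sum = 52
Change 2: A[6] -5 -> 12, delta = 17, sum = 69
Change 3: A[2] 37 -> 29, delta = -8, sum = 61
Change 4: A[6] 12 -> -1, delta = -13, sum = 48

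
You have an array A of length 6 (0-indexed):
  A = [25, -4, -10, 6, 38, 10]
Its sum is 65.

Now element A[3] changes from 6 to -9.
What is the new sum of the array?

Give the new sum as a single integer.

Old value at index 3: 6
New value at index 3: -9
Delta = -9 - 6 = -15
New sum = old_sum + delta = 65 + (-15) = 50

Answer: 50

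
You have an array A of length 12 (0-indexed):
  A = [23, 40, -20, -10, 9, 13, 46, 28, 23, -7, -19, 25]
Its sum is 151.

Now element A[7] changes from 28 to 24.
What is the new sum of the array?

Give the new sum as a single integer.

Old value at index 7: 28
New value at index 7: 24
Delta = 24 - 28 = -4
New sum = old_sum + delta = 151 + (-4) = 147

Answer: 147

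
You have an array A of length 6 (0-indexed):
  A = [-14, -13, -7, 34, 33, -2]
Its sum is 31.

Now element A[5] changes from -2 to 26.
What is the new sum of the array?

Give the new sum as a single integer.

Old value at index 5: -2
New value at index 5: 26
Delta = 26 - -2 = 28
New sum = old_sum + delta = 31 + (28) = 59

Answer: 59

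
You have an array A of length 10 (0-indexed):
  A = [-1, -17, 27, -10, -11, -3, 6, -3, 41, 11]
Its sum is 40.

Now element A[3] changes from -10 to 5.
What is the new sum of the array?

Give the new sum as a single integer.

Answer: 55

Derivation:
Old value at index 3: -10
New value at index 3: 5
Delta = 5 - -10 = 15
New sum = old_sum + delta = 40 + (15) = 55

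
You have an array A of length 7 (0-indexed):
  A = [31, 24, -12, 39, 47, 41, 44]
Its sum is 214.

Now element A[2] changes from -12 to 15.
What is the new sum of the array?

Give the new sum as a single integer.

Answer: 241

Derivation:
Old value at index 2: -12
New value at index 2: 15
Delta = 15 - -12 = 27
New sum = old_sum + delta = 214 + (27) = 241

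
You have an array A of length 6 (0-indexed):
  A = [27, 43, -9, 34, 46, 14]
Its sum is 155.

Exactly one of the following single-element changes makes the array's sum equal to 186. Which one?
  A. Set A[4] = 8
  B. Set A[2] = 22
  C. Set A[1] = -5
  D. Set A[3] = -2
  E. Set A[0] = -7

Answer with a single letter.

Answer: B

Derivation:
Option A: A[4] 46->8, delta=-38, new_sum=155+(-38)=117
Option B: A[2] -9->22, delta=31, new_sum=155+(31)=186 <-- matches target
Option C: A[1] 43->-5, delta=-48, new_sum=155+(-48)=107
Option D: A[3] 34->-2, delta=-36, new_sum=155+(-36)=119
Option E: A[0] 27->-7, delta=-34, new_sum=155+(-34)=121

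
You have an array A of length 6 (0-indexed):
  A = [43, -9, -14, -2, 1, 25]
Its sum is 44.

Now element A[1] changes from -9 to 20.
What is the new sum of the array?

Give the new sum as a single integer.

Old value at index 1: -9
New value at index 1: 20
Delta = 20 - -9 = 29
New sum = old_sum + delta = 44 + (29) = 73

Answer: 73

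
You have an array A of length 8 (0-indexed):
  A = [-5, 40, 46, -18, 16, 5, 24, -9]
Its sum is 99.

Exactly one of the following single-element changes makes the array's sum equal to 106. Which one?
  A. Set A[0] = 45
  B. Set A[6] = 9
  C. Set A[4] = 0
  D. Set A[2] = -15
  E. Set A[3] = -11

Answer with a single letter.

Answer: E

Derivation:
Option A: A[0] -5->45, delta=50, new_sum=99+(50)=149
Option B: A[6] 24->9, delta=-15, new_sum=99+(-15)=84
Option C: A[4] 16->0, delta=-16, new_sum=99+(-16)=83
Option D: A[2] 46->-15, delta=-61, new_sum=99+(-61)=38
Option E: A[3] -18->-11, delta=7, new_sum=99+(7)=106 <-- matches target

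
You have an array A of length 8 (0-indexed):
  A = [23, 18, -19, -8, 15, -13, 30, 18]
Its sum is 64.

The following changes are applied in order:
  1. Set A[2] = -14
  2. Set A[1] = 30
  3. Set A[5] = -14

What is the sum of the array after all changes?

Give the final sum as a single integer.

Answer: 80

Derivation:
Initial sum: 64
Change 1: A[2] -19 -> -14, delta = 5, sum = 69
Change 2: A[1] 18 -> 30, delta = 12, sum = 81
Change 3: A[5] -13 -> -14, delta = -1, sum = 80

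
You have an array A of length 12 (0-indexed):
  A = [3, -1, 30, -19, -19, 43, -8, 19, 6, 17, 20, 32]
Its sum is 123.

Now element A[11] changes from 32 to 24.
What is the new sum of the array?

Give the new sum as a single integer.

Answer: 115

Derivation:
Old value at index 11: 32
New value at index 11: 24
Delta = 24 - 32 = -8
New sum = old_sum + delta = 123 + (-8) = 115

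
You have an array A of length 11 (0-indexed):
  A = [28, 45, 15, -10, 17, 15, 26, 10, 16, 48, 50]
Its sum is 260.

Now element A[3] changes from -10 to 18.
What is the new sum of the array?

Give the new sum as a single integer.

Answer: 288

Derivation:
Old value at index 3: -10
New value at index 3: 18
Delta = 18 - -10 = 28
New sum = old_sum + delta = 260 + (28) = 288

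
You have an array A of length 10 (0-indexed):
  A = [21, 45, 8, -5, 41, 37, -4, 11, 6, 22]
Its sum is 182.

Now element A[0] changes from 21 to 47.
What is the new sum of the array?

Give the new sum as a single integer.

Answer: 208

Derivation:
Old value at index 0: 21
New value at index 0: 47
Delta = 47 - 21 = 26
New sum = old_sum + delta = 182 + (26) = 208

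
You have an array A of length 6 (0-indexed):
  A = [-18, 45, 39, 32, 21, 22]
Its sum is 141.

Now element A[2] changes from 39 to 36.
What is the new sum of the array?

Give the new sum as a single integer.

Old value at index 2: 39
New value at index 2: 36
Delta = 36 - 39 = -3
New sum = old_sum + delta = 141 + (-3) = 138

Answer: 138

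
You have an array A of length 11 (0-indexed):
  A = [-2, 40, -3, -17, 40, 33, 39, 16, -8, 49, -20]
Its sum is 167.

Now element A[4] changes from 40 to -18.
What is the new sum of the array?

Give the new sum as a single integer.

Old value at index 4: 40
New value at index 4: -18
Delta = -18 - 40 = -58
New sum = old_sum + delta = 167 + (-58) = 109

Answer: 109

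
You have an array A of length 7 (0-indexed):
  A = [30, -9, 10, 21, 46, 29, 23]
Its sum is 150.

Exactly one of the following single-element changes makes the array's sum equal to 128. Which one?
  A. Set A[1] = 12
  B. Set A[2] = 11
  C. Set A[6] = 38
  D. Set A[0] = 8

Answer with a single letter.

Answer: D

Derivation:
Option A: A[1] -9->12, delta=21, new_sum=150+(21)=171
Option B: A[2] 10->11, delta=1, new_sum=150+(1)=151
Option C: A[6] 23->38, delta=15, new_sum=150+(15)=165
Option D: A[0] 30->8, delta=-22, new_sum=150+(-22)=128 <-- matches target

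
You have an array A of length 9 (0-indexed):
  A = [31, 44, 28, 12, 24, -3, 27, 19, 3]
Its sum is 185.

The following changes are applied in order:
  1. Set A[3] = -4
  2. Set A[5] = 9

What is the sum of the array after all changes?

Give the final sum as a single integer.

Answer: 181

Derivation:
Initial sum: 185
Change 1: A[3] 12 -> -4, delta = -16, sum = 169
Change 2: A[5] -3 -> 9, delta = 12, sum = 181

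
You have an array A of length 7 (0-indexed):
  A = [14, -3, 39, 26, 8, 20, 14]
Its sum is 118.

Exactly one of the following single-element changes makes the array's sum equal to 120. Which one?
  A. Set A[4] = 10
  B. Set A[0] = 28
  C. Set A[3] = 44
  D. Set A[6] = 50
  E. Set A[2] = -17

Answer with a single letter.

Option A: A[4] 8->10, delta=2, new_sum=118+(2)=120 <-- matches target
Option B: A[0] 14->28, delta=14, new_sum=118+(14)=132
Option C: A[3] 26->44, delta=18, new_sum=118+(18)=136
Option D: A[6] 14->50, delta=36, new_sum=118+(36)=154
Option E: A[2] 39->-17, delta=-56, new_sum=118+(-56)=62

Answer: A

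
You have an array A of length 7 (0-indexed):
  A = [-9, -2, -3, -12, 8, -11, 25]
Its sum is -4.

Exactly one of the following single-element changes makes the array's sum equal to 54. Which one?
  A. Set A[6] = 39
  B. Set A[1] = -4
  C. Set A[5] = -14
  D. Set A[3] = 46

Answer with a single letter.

Option A: A[6] 25->39, delta=14, new_sum=-4+(14)=10
Option B: A[1] -2->-4, delta=-2, new_sum=-4+(-2)=-6
Option C: A[5] -11->-14, delta=-3, new_sum=-4+(-3)=-7
Option D: A[3] -12->46, delta=58, new_sum=-4+(58)=54 <-- matches target

Answer: D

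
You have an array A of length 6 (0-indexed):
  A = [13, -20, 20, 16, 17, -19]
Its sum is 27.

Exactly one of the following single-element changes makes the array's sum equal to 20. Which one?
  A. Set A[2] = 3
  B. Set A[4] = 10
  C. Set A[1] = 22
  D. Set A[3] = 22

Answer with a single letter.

Answer: B

Derivation:
Option A: A[2] 20->3, delta=-17, new_sum=27+(-17)=10
Option B: A[4] 17->10, delta=-7, new_sum=27+(-7)=20 <-- matches target
Option C: A[1] -20->22, delta=42, new_sum=27+(42)=69
Option D: A[3] 16->22, delta=6, new_sum=27+(6)=33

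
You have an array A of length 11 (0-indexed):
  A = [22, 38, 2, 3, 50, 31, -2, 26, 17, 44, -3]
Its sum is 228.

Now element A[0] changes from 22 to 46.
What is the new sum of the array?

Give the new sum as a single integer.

Old value at index 0: 22
New value at index 0: 46
Delta = 46 - 22 = 24
New sum = old_sum + delta = 228 + (24) = 252

Answer: 252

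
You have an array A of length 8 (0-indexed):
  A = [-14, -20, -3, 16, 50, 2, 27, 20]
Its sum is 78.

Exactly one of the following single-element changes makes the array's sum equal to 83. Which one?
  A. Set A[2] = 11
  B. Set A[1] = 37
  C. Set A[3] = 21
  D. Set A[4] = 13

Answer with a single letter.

Option A: A[2] -3->11, delta=14, new_sum=78+(14)=92
Option B: A[1] -20->37, delta=57, new_sum=78+(57)=135
Option C: A[3] 16->21, delta=5, new_sum=78+(5)=83 <-- matches target
Option D: A[4] 50->13, delta=-37, new_sum=78+(-37)=41

Answer: C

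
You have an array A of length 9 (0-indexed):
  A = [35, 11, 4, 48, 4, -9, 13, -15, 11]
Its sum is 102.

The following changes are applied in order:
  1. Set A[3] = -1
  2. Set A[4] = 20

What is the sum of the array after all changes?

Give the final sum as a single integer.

Initial sum: 102
Change 1: A[3] 48 -> -1, delta = -49, sum = 53
Change 2: A[4] 4 -> 20, delta = 16, sum = 69

Answer: 69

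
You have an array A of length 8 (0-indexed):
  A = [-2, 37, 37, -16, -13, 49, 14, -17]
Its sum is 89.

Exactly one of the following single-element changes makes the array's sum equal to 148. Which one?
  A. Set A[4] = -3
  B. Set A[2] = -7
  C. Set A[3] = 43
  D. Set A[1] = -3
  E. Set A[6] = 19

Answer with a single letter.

Option A: A[4] -13->-3, delta=10, new_sum=89+(10)=99
Option B: A[2] 37->-7, delta=-44, new_sum=89+(-44)=45
Option C: A[3] -16->43, delta=59, new_sum=89+(59)=148 <-- matches target
Option D: A[1] 37->-3, delta=-40, new_sum=89+(-40)=49
Option E: A[6] 14->19, delta=5, new_sum=89+(5)=94

Answer: C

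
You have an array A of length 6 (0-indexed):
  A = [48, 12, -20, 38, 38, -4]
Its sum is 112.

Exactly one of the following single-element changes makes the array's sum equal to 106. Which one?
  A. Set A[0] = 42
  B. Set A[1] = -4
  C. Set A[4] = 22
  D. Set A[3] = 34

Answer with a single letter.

Option A: A[0] 48->42, delta=-6, new_sum=112+(-6)=106 <-- matches target
Option B: A[1] 12->-4, delta=-16, new_sum=112+(-16)=96
Option C: A[4] 38->22, delta=-16, new_sum=112+(-16)=96
Option D: A[3] 38->34, delta=-4, new_sum=112+(-4)=108

Answer: A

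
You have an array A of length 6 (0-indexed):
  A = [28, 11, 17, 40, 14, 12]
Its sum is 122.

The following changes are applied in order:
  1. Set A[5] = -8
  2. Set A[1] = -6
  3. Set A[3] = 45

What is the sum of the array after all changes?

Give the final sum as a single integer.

Initial sum: 122
Change 1: A[5] 12 -> -8, delta = -20, sum = 102
Change 2: A[1] 11 -> -6, delta = -17, sum = 85
Change 3: A[3] 40 -> 45, delta = 5, sum = 90

Answer: 90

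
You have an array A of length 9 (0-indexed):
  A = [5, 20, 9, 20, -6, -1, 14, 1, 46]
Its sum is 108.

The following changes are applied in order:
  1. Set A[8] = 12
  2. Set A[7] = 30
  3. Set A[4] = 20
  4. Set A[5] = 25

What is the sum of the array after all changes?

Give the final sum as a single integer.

Initial sum: 108
Change 1: A[8] 46 -> 12, delta = -34, sum = 74
Change 2: A[7] 1 -> 30, delta = 29, sum = 103
Change 3: A[4] -6 -> 20, delta = 26, sum = 129
Change 4: A[5] -1 -> 25, delta = 26, sum = 155

Answer: 155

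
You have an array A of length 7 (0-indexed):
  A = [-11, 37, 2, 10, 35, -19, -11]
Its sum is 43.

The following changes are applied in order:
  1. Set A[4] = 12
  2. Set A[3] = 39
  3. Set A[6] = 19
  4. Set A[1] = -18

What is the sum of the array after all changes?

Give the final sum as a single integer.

Answer: 24

Derivation:
Initial sum: 43
Change 1: A[4] 35 -> 12, delta = -23, sum = 20
Change 2: A[3] 10 -> 39, delta = 29, sum = 49
Change 3: A[6] -11 -> 19, delta = 30, sum = 79
Change 4: A[1] 37 -> -18, delta = -55, sum = 24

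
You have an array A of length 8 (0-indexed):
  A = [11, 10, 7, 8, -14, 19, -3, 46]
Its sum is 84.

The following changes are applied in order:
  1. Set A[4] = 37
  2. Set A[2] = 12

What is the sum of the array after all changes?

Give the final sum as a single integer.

Initial sum: 84
Change 1: A[4] -14 -> 37, delta = 51, sum = 135
Change 2: A[2] 7 -> 12, delta = 5, sum = 140

Answer: 140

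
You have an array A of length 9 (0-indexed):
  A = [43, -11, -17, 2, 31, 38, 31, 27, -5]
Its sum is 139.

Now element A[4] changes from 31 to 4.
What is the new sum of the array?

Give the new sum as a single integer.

Old value at index 4: 31
New value at index 4: 4
Delta = 4 - 31 = -27
New sum = old_sum + delta = 139 + (-27) = 112

Answer: 112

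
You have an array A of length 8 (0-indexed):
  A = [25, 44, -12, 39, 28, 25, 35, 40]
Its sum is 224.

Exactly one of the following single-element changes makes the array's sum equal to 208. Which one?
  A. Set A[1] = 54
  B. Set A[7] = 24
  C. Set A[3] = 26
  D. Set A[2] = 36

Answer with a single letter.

Answer: B

Derivation:
Option A: A[1] 44->54, delta=10, new_sum=224+(10)=234
Option B: A[7] 40->24, delta=-16, new_sum=224+(-16)=208 <-- matches target
Option C: A[3] 39->26, delta=-13, new_sum=224+(-13)=211
Option D: A[2] -12->36, delta=48, new_sum=224+(48)=272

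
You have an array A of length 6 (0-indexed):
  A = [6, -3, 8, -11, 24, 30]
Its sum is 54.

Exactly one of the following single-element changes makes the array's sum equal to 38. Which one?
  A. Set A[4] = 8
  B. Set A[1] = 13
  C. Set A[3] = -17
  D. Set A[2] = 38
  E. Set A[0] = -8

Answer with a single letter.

Answer: A

Derivation:
Option A: A[4] 24->8, delta=-16, new_sum=54+(-16)=38 <-- matches target
Option B: A[1] -3->13, delta=16, new_sum=54+(16)=70
Option C: A[3] -11->-17, delta=-6, new_sum=54+(-6)=48
Option D: A[2] 8->38, delta=30, new_sum=54+(30)=84
Option E: A[0] 6->-8, delta=-14, new_sum=54+(-14)=40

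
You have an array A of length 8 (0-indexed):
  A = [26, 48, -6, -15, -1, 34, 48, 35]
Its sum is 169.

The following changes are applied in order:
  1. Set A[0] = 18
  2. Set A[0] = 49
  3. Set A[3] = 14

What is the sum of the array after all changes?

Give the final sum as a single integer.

Initial sum: 169
Change 1: A[0] 26 -> 18, delta = -8, sum = 161
Change 2: A[0] 18 -> 49, delta = 31, sum = 192
Change 3: A[3] -15 -> 14, delta = 29, sum = 221

Answer: 221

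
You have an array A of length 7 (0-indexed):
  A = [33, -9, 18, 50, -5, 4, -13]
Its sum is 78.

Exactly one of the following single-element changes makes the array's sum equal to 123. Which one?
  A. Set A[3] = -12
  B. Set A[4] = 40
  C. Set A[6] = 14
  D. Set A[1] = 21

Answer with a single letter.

Option A: A[3] 50->-12, delta=-62, new_sum=78+(-62)=16
Option B: A[4] -5->40, delta=45, new_sum=78+(45)=123 <-- matches target
Option C: A[6] -13->14, delta=27, new_sum=78+(27)=105
Option D: A[1] -9->21, delta=30, new_sum=78+(30)=108

Answer: B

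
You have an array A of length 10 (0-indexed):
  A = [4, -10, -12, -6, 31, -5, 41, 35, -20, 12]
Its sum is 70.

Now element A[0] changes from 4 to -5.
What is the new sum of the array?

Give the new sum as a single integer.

Old value at index 0: 4
New value at index 0: -5
Delta = -5 - 4 = -9
New sum = old_sum + delta = 70 + (-9) = 61

Answer: 61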